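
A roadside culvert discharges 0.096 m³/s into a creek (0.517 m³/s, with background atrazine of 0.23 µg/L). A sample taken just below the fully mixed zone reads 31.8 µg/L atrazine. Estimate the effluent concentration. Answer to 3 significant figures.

Mass balance: 0.5170·0.2300 + 0.09600·Cₑ = 0.6130·31.80
→ Cₑ = (0.6130·31.80 − 0.5170·0.2300) / 0.09600 = 201.8 µg/L.

202 µg/L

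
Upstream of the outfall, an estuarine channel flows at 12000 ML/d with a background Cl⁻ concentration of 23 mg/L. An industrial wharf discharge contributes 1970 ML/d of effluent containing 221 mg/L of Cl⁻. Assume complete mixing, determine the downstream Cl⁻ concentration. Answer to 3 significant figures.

50.9 mg/L

Flow-weighted average: C = (12000·23.00 + 1970·221.0) / 13970 = 711400/13970 = 50.92 mg/L.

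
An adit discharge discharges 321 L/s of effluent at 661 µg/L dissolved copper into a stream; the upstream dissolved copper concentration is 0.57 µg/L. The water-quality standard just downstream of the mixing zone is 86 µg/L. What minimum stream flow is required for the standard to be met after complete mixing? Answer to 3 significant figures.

2160 L/s

Set C_mix = 86: (Q·0.5700 + 321.0·661.0) / (Q + 321.0) = 86
→ Q = 321.0·(661.0 − 86)/(86 − 0.5700) = 2161 L/s.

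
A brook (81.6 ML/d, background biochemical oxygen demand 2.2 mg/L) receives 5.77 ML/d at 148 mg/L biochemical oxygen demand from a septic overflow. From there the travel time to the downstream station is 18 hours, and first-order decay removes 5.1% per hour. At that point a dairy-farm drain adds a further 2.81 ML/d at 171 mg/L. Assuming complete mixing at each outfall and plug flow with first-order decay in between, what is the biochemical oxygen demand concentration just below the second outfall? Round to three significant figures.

9.80 mg/L

After mixing, C = (81.60·2.200 + 5.770·148.0) / 87.37 = 1033/87.37 = 11.83 mg/L; combined flow 87.37 ML/d.
5.1%/h lost → k = −ln(1 − 0.051) = 0.05235 h⁻¹.
Applying C = C₀e^(−kt): 11.83 × 0.3898 = 4.610 mg/L.
Second outfall: C = (87.37·4.610 + 2.810·171.0)/90.18 = 9.795 mg/L.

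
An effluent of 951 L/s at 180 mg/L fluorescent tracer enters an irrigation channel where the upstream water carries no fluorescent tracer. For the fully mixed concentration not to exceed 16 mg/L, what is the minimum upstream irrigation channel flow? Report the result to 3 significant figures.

Set C_mix = 16: (Q·0 + 951.0·180.0) / (Q + 951.0) = 16
→ Q = 951.0·(180.0 − 16)/(16 − 0) = 9748 L/s.

9750 L/s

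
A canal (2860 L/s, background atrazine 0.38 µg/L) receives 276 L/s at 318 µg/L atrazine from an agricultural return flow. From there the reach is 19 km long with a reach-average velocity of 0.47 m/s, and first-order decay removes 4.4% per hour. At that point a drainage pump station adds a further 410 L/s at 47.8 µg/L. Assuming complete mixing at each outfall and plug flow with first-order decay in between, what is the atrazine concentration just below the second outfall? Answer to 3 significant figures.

20.6 µg/L

Conservation of mass: C = (2860·0.3800 + 276.0·318.0) / 3136 = 88850/3136 = 28.33 µg/L; combined flow 3136 L/s.
Travel time t = 19·1000 / 0.47 = 40430 s = 11.23 h.
4.4%/h lost → k = −ln(1 − 0.044) = 0.04500 h⁻¹.
First-order decay: C = 28.33·exp(−k·t) = 28.33·0.6033 = 17.09 µg/L.
At the second outfall, C = (3136·17.09 + 410.0·47.80) / (3136 + 410.0) = 20.64 µg/L.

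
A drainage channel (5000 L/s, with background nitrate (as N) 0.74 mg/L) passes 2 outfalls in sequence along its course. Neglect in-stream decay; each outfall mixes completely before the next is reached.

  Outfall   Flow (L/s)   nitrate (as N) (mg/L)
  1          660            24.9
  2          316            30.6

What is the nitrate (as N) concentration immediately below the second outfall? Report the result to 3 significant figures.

4.99 mg/L

After outfall 1: Q = 5000 + 660.0 = 5660 L/s; C = (5000·0.7400 + 660.0·24.90)/5660 = 3.557 mg/L.
After outfall 2: Q = 5660 + 316.0 = 5976 L/s; C = (5660·3.557 + 316.0·30.60)/5976 = 4.987 mg/L.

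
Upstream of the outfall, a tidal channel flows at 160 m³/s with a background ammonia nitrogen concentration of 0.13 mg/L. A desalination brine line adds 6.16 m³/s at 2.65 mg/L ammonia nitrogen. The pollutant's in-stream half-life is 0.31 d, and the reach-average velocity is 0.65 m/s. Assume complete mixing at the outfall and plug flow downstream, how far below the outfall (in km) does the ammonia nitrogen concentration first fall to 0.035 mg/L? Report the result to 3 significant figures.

Mass balance: C = (160.0·0.1300 + 6.160·2.650) / 166.2 = 37.12/166.2 = 0.2234 mg/L.
Half-life 0.31 d → k = ln 2 / 0.31 = 2.236 d⁻¹.
Set 0.2234·exp(−k·t) = 0.035 → t = ln(0.2234/0.035)/k = 71630 s = 19.90 h.
Distance = v·t = 0.65·71630 = 46560 m = 46.56 km.

46.6 km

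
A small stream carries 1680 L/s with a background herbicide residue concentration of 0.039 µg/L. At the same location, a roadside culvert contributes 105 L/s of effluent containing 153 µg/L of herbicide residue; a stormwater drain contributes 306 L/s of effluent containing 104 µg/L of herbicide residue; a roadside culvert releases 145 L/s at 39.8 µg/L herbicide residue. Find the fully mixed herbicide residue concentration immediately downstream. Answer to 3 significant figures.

Flow-weighted average: C = (1680·0.03900 + 105.0·153.0 + 306.0·104.0 + 145.0·39.80) / 2236 = 53730/2236 = 24.03 µg/L.

24.0 µg/L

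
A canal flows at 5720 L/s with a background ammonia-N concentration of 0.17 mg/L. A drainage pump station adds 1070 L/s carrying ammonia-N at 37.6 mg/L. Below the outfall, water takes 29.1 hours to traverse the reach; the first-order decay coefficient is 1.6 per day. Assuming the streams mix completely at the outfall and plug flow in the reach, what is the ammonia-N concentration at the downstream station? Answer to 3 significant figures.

Conservation of mass: C = (5720·0.1700 + 1070·37.60) / 6790 = 41200/6790 = 6.068 mg/L.
After decay, C = 6.068 × e^(−kt) = 6.068 × 0.1437 = 0.8721 mg/L.

0.872 mg/L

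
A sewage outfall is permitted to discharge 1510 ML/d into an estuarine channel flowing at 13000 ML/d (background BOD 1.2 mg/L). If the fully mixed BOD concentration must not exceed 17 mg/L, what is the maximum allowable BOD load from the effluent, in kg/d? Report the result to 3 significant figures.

Mass balance at the limit: 13000·1.200 + 1510·Cₑ = 14510·17 → Cₑ = 153.0 mg/L.
1510 ML/d = 17.48 m³/s. Load = 17.48 m³/s × 153.0 g/m³ × 86 400 s/d = 231100 kg/d.

231000 kg/d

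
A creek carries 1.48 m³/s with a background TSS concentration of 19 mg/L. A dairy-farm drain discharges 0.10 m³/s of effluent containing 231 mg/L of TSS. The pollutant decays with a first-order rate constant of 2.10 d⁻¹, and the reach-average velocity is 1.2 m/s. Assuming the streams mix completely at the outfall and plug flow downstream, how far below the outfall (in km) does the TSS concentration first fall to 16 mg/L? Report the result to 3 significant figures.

After mixing, C = (1.480·19.00 + 0.1000·231.0) / 1.580 = 51.22/1.580 = 32.42 mg/L.
Set 32.42·exp(−k·t) = 16 → t = ln(32.42/16)/k = 29050 s = 8.070 h.
Distance = v·t = 1.2·29050 = 34860 m = 34.86 km.

34.9 km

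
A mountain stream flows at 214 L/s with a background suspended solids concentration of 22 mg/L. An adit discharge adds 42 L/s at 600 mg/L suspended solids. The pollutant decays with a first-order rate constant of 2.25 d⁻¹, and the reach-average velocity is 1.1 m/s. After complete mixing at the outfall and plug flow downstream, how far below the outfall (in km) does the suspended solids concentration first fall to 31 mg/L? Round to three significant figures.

56.0 km

After mixing, C = (214.0·22.00 + 42.00·600.0) / 256.0 = 29910/256.0 = 116.8 mg/L.
Set 116.8·exp(−k·t) = 31 → t = ln(116.8/31)/k = 50950 s = 14.15 h.
Distance = v·t = 1.1·50950 = 56040 m = 56.04 km.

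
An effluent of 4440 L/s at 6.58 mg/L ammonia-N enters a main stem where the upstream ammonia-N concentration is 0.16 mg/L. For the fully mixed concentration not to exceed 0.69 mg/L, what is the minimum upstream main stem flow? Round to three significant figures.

Set C_mix = 0.69: (Q·0.1600 + 4440·6.580) / (Q + 4440) = 0.69
→ Q = 4440·(6.580 − 0.69)/(0.69 − 0.1600) = 49340 L/s.

49300 L/s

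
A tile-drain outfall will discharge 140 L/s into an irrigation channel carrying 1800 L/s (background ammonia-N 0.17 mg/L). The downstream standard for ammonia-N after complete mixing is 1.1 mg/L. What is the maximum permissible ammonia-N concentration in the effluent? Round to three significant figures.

13.1 mg/L

At the limit, (Qr·Cr + Qe·Cₑ)/(Qr + Qe) = 1.1:
Cₑ = (1940·1.1 − 1800·0.1700) / 140.0 = 13.06 mg/L.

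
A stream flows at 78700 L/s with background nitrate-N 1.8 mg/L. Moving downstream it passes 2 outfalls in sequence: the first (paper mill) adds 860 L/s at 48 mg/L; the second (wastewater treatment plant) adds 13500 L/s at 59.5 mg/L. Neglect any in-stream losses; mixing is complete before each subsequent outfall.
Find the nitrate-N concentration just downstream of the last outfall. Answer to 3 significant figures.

Outfall 1: combined Q = 79560 L/s; C = (78700·1.800 + 860.0·48.00)/79560 = 2.299 mg/L.
Outfall 2: combined Q = 93060 L/s; C = (79560·2.299 + 13500·59.50)/93060 = 10.60 mg/L.

10.6 mg/L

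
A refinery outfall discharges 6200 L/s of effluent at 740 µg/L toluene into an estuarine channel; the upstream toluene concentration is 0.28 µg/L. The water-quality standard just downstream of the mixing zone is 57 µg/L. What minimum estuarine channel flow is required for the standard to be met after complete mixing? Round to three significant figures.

74700 L/s

Set C_mix = 57: (Q·0.2800 + 6200·740.0) / (Q + 6200) = 57
→ Q = 6200·(740.0 − 57)/(57 − 0.2800) = 74660 L/s.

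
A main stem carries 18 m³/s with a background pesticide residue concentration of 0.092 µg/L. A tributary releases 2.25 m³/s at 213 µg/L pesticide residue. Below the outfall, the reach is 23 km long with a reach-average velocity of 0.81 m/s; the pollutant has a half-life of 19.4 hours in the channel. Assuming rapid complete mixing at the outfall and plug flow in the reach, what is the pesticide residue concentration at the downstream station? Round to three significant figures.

Conservation of mass: C = (18.00·0.09200 + 2.250·213.0) / 20.25 = 480.9/20.25 = 23.75 µg/L.
Travel time t = 23·1000 / 0.81 = 28400 s = 7.888 h.
Half-life 19.4 h → k = ln 2 / 19.4 = 0.03573 h⁻¹ = 0.8575 d⁻¹.
First-order decay: C = 23.75·exp(−k·t) = 23.75·0.7544 = 17.92 µg/L.

17.9 µg/L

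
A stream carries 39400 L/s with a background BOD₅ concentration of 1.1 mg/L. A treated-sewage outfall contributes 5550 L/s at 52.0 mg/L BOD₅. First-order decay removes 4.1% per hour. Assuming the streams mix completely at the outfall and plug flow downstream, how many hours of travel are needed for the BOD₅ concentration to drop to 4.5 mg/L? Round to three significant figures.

11.8 h

After mixing, C = (39400·1.100 + 5550·52.00) / 44950 = 331900/44950 = 7.385 mg/L.
4.1%/h lost → k = −ln(1 − 0.041) = 0.04186 h⁻¹.
7.385·exp(−k·t) = 4.5 → t = ln(7.385/4.5)/k = 42590 s = 11.83 h.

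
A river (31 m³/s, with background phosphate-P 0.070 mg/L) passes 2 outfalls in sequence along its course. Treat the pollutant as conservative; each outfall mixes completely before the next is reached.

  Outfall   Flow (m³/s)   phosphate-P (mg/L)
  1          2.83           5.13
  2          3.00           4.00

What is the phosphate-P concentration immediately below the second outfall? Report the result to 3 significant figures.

0.779 mg/L

Below outfall 1: Q → 33.83 m³/s, C = (31.00·0.07000 + 2.830·5.130)/33.83 = 0.4933 mg/L.
Below outfall 2: Q → 36.83 m³/s, C = (33.83·0.4933 + 3.000·4.000)/36.83 = 0.7789 mg/L.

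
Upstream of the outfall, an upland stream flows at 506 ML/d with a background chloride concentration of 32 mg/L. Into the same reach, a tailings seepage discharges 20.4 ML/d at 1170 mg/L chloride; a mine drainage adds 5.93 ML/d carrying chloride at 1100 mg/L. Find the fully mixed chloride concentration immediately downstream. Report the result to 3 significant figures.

87.5 mg/L

Mass balance: C = (506.0·32.00 + 20.40·1170 + 5.930·1100) / 532.3 = 46580/532.3 = 87.51 mg/L.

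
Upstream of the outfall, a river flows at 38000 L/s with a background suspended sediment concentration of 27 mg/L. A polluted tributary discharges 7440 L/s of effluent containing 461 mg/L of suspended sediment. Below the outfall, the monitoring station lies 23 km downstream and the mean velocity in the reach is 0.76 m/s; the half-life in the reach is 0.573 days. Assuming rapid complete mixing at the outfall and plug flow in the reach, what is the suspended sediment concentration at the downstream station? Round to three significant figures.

64.2 mg/L

Flow-weighted average: C = (38000·27.00 + 7440·461.0) / 45440 = 4456000/45440 = 98.06 mg/L.
Travel time t = 23·1000 / 0.76 = 30260 s = 8.406 h.
Half-life 0.573 d → k = ln 2 / 0.573 = 1.210 d⁻¹.
First-order decay: C = 98.06·exp(−k·t) = 98.06·0.6546 = 64.19 mg/L.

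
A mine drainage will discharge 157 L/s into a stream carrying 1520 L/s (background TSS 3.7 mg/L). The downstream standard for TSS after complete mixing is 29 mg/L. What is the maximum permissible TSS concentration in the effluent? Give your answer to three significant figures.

274 mg/L

At the limit, (Qr·Cr + Qe·Cₑ)/(Qr + Qe) = 29:
Cₑ = (1677·29 − 1520·3.700) / 157.0 = 273.9 mg/L.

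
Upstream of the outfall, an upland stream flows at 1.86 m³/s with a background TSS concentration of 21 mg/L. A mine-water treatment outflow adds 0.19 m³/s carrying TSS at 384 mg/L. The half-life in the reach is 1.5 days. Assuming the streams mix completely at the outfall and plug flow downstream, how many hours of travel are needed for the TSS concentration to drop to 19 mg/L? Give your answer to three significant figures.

Conservation of mass: C = (1.860·21.00 + 0.1900·384.0) / 2.050 = 112.0/2.050 = 54.64 mg/L.
Half-life 1.5 d → k = ln 2 / 1.5 = 0.4621 d⁻¹.
54.64·exp(−k·t) = 19 → t = ln(54.64/19)/k = 197500 s = 54.87 h.

54.9 h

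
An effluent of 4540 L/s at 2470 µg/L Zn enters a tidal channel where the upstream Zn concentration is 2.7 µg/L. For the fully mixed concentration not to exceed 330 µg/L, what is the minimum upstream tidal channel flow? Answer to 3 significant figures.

Set C_mix = 330: (Q·2.700 + 4540·2470) / (Q + 4540) = 330
→ Q = 4540·(2470 − 330)/(330 − 2.700) = 29680 L/s.

29700 L/s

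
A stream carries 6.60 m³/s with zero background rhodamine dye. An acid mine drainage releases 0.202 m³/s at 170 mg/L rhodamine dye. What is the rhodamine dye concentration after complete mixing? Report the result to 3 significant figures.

After mixing, C = (6.600·0 + 0.2020·170.0) / 6.802 = 34.34/6.802 = 5.049 mg/L.

5.05 mg/L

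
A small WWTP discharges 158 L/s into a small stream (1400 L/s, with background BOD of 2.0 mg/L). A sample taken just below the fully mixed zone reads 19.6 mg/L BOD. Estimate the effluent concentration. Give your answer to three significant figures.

Mass balance: 1400·2.000 + 158.0·Cₑ = 1558·19.60
→ Cₑ = (1558·19.60 − 1400·2.000) / 158.0 = 175.5 mg/L.

176 mg/L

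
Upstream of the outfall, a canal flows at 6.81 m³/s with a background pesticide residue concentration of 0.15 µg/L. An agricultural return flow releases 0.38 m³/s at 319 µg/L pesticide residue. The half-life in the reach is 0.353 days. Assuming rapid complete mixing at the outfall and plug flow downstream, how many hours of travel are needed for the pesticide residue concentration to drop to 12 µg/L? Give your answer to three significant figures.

After mixing, C = (6.810·0.1500 + 0.3800·319.0) / 7.190 = 122.2/7.190 = 17.00 µg/L.
Half-life 0.353 d → k = ln 2 / 0.353 = 1.964 d⁻¹.
17.00·exp(−k·t) = 12 → t = ln(17.00/12)/k = 15330 s = 4.258 h.

4.26 h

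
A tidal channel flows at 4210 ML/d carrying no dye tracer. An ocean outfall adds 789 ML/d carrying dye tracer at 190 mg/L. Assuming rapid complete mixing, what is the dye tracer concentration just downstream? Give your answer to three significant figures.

Mixed concentration C = ΣQC/ΣQ = (4210·0 + 789.0·190.0) / 4999 = 149900/4999 = 29.99 mg/L.

30.0 mg/L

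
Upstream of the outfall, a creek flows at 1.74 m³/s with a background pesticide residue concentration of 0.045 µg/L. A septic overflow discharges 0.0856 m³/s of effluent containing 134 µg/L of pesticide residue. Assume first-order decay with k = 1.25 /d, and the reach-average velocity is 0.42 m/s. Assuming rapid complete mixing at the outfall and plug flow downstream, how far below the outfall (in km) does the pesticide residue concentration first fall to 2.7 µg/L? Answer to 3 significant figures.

After mixing, C = (1.740·0.04500 + 0.08560·134.0) / 1.826 = 11.55/1.826 = 6.326 µg/L.
Set 6.326·exp(−k·t) = 2.7 → t = ln(6.326/2.7)/k = 58850 s = 16.35 h.
Distance = v·t = 0.42·58850 = 24720 m = 24.72 km.

24.7 km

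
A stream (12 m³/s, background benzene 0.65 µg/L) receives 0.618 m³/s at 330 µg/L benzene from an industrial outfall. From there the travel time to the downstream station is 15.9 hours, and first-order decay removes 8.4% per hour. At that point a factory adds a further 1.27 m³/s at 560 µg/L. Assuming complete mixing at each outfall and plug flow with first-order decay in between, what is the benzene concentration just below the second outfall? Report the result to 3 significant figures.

55.0 µg/L

Conservation of mass: C = (12.00·0.6500 + 0.6180·330.0) / 12.62 = 211.7/12.62 = 16.78 µg/L; combined flow 12.62 m³/s.
8.4%/h lost → k = −ln(1 − 0.084) = 0.08774 h⁻¹.
After decay, C = 16.78 × e^(−kt) = 16.78 × 0.2478 = 4.159 µg/L.
At the second outfall, C = (12.62·4.159 + 1.270·560.0) / (12.62 + 1.270) = 54.99 µg/L.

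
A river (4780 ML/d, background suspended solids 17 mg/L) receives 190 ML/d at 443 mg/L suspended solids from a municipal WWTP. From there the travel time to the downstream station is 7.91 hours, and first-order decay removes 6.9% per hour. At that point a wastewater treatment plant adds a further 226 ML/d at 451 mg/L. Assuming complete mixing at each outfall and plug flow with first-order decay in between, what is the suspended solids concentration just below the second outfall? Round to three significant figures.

37.7 mg/L

Mixed concentration C = ΣQC/ΣQ = (4780·17.00 + 190.0·443.0) / 4970 = 165400/4970 = 33.29 mg/L; combined flow 4970 ML/d.
6.9%/h lost → k = −ln(1 − 0.069) = 0.07150 h⁻¹.
After decay, C = 33.29 × e^(−kt) = 33.29 × 0.5681 = 18.91 mg/L.
Second outfall: C = (4970·18.91 + 226.0·451.0)/5196 = 37.70 mg/L.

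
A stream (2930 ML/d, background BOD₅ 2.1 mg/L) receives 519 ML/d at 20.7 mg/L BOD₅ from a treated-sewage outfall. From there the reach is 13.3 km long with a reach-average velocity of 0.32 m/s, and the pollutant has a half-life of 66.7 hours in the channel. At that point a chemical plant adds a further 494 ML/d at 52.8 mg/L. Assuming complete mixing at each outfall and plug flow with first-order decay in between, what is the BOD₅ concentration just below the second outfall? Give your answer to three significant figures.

10.4 mg/L

Conservation of mass: C = (2930·2.100 + 519.0·20.70) / 3449 = 16900/3449 = 4.899 mg/L; combined flow 3449 ML/d.
Travel time t = 13.3·1000 / 0.32 = 41560 s = 11.55 h.
Half-life 66.7 h → k = ln 2 / 66.7 = 0.01039 h⁻¹ = 0.2494 d⁻¹.
First-order decay: C = 4.899·exp(−k·t) = 4.899·0.8869 = 4.345 mg/L.
At the second outfall, C = (3449·4.345 + 494.0·52.80) / (3449 + 494.0) = 10.42 mg/L.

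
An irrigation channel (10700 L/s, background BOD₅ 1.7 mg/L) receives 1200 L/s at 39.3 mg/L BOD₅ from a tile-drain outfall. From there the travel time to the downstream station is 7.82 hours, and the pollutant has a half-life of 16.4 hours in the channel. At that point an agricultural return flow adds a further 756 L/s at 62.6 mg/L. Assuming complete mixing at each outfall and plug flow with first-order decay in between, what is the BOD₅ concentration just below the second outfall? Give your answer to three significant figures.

Conservation of mass: C = (10700·1.700 + 1200·39.30) / 11900 = 65350/11900 = 5.492 mg/L; combined flow 11900 L/s.
Half-life 16.4 h → k = ln 2 / 16.4 = 0.04227 h⁻¹ = 1.014 d⁻¹.
Decay over the reach: 5.492·exp(−kt) = 5.492·0.7186 = 3.946 mg/L.
At the second outfall, C = (11900·3.946 + 756.0·62.60) / (11900 + 756.0) = 7.450 mg/L.

7.45 mg/L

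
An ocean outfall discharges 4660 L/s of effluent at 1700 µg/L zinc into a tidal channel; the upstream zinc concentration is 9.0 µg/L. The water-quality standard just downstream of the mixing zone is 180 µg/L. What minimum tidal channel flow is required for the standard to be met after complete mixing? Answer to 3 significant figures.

Set C_mix = 180: (Q·9.000 + 4660·1700) / (Q + 4660) = 180
→ Q = 4660·(1700 − 180)/(180 − 9.000) = 41420 L/s.

41400 L/s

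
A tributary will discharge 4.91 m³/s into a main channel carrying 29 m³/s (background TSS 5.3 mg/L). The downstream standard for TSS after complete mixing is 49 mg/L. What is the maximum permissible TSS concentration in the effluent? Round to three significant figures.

At the limit, (Qr·Cr + Qe·Cₑ)/(Qr + Qe) = 49:
Cₑ = (33.91·49 − 29.00·5.300) / 4.910 = 307.1 mg/L.

307 mg/L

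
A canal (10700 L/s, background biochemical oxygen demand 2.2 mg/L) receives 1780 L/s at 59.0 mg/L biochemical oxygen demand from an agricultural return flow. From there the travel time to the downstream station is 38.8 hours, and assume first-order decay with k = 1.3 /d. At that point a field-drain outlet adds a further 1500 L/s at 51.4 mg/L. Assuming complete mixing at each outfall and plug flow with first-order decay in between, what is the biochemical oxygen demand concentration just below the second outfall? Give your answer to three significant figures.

Conservation of mass: C = (10700·2.200 + 1780·59.00) / 12480 = 128600/12480 = 10.30 mg/L; combined flow 12480 L/s.
Decay over the reach: 10.30·exp(−kt) = 10.30·0.1223 = 1.259 mg/L.
Second outfall: C = (12480·1.259 + 1500·51.40)/13980 = 6.639 mg/L.

6.64 mg/L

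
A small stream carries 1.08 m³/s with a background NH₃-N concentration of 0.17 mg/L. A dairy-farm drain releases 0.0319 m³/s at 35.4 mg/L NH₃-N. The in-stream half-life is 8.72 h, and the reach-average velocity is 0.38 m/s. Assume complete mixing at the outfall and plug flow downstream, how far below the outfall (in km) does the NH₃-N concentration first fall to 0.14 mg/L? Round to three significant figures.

36.7 km

Flow-weighted average: C = (1.080·0.1700 + 0.03190·35.40) / 1.112 = 1.313/1.112 = 1.181 mg/L.
Half-life 8.72 h → k = ln 2 / 8.72 = 0.07949 h⁻¹ = 1.908 d⁻¹.
Set 1.181·exp(−k·t) = 0.14 → t = ln(1.181/0.14)/k = 96570 s = 26.82 h.
Distance = v·t = 0.38·96570 = 36700 m = 36.70 km.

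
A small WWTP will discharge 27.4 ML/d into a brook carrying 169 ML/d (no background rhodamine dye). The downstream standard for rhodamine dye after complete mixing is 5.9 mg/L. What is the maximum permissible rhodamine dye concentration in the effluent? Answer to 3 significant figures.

At the limit, (Qr·Cr + Qe·Cₑ)/(Qr + Qe) = 5.9:
Cₑ = (196.4·5.9 − 169.0·0) / 27.40 = 42.29 mg/L.

42.3 mg/L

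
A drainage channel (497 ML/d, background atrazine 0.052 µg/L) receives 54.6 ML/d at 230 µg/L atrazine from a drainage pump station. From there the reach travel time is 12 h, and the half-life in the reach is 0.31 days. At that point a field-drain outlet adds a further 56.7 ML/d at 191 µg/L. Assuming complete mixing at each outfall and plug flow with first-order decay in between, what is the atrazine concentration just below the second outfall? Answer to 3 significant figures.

Mass balance: C = (497.0·0.05200 + 54.60·230.0) / 551.6 = 12580/551.6 = 22.81 µg/L; combined flow 551.6 ML/d.
Half-life 0.31 d → k = ln 2 / 0.31 = 2.236 d⁻¹.
After decay, C = 22.81 × e^(−kt) = 22.81 × 0.3269 = 7.459 µg/L.
Second outfall: C = (551.6·7.459 + 56.70·191.0)/608.3 = 24.57 µg/L.

24.6 µg/L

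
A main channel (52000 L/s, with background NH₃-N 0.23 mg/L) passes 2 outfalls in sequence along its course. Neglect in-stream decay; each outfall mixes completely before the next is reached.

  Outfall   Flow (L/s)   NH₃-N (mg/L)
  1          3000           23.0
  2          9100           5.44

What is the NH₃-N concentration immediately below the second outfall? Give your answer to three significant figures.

2.04 mg/L

After outfall 1: Q = 52000 + 3000 = 55000 L/s; C = (52000·0.2300 + 3000·23.00)/55000 = 1.472 mg/L.
After outfall 2: Q = 55000 + 9100 = 64100 L/s; C = (55000·1.472 + 9100·5.440)/64100 = 2.035 mg/L.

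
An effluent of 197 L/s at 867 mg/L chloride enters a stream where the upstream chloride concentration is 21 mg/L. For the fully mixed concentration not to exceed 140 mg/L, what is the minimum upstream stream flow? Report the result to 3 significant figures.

Set C_mix = 140: (Q·21.00 + 197.0·867.0) / (Q + 197.0) = 140
→ Q = 197.0·(867.0 − 140)/(140 − 21.00) = 1204 L/s.

1200 L/s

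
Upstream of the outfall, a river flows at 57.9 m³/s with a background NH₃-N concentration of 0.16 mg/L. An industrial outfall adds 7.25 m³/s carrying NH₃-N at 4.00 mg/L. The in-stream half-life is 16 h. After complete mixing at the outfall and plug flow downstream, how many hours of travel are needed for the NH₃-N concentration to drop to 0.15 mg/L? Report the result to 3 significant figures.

Flow-weighted average: C = (57.90·0.1600 + 7.250·4.000) / 65.15 = 38.26/65.15 = 0.5873 mg/L.
Half-life 16 h → k = ln 2 / 16 = 0.04332 h⁻¹ = 1.040 d⁻¹.
0.5873·exp(−k·t) = 0.15 → t = ln(0.5873/0.15)/k = 113400 s = 31.51 h.

31.5 h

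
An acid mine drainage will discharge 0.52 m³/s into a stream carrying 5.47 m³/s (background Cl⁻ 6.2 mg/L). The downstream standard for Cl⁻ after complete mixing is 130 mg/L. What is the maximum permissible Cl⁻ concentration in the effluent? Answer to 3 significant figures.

At the limit, (Qr·Cr + Qe·Cₑ)/(Qr + Qe) = 130:
Cₑ = (5.990·130 − 5.470·6.200) / 0.5200 = 1432 mg/L.

1430 mg/L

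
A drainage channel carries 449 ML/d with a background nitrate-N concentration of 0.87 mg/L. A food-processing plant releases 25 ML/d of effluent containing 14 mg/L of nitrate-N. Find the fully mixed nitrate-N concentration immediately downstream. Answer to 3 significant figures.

1.56 mg/L

Flow-weighted average: C = (449.0·0.8700 + 25.00·14.00) / 474.0 = 740.6/474.0 = 1.563 mg/L.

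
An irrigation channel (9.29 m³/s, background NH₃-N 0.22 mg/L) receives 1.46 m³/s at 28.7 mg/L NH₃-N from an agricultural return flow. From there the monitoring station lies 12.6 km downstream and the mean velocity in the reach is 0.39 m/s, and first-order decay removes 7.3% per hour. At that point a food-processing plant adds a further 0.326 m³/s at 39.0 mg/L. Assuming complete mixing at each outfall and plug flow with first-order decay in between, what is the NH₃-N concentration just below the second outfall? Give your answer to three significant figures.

3.16 mg/L

After mixing, C = (9.290·0.2200 + 1.460·28.70) / 10.75 = 43.95/10.75 = 4.088 mg/L; combined flow 10.75 m³/s.
Travel time t = 12.6·1000 / 0.39 = 32310 s = 8.974 h.
7.3%/h lost → k = −ln(1 − 0.073) = 0.07580 h⁻¹.
First-order decay: C = 4.088·exp(−k·t) = 4.088·0.5065 = 2.070 mg/L.
Second outfall: C = (10.75·2.070 + 0.3260·39.00)/11.08 = 3.157 mg/L.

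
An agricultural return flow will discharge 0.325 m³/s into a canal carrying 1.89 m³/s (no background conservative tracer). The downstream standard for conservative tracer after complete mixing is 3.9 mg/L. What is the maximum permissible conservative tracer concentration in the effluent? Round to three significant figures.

26.6 mg/L

At the limit, (Qr·Cr + Qe·Cₑ)/(Qr + Qe) = 3.9:
Cₑ = (2.215·3.9 − 1.890·0) / 0.3250 = 26.58 mg/L.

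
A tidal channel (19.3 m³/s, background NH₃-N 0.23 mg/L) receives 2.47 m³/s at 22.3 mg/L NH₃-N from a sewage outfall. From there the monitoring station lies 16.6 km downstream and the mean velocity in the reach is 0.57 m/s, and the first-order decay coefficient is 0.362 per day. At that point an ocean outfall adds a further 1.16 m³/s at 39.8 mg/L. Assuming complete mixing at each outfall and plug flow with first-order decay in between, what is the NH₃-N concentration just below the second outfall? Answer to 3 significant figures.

After mixing, C = (19.30·0.2300 + 2.470·22.30) / 21.77 = 59.52/21.77 = 2.734 mg/L; combined flow 21.77 m³/s.
Travel time t = 16.6·1000 / 0.57 = 29120 s = 8.090 h.
First-order decay: C = 2.734·exp(−k·t) = 2.734·0.8851 = 2.420 mg/L.
Second outfall: C = (21.77·2.420 + 1.160·39.80)/22.93 = 4.311 mg/L.

4.31 mg/L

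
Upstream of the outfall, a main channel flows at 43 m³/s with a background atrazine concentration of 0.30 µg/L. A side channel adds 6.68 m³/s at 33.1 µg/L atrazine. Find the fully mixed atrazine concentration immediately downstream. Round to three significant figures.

Flow-weighted average: C = (43.00·0.3000 + 6.680·33.10) / 49.68 = 234.0/49.68 = 4.710 µg/L.

4.71 µg/L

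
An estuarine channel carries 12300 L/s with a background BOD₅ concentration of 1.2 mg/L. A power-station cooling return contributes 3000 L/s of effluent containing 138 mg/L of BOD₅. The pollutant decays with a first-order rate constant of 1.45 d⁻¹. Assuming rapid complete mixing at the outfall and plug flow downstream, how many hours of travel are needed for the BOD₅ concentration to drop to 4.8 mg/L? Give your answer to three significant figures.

29.2 h

After mixing, C = (12300·1.200 + 3000·138.0) / 15300 = 428800/15300 = 28.02 mg/L.
28.02·exp(−k·t) = 4.8 → t = ln(28.02/4.8)/k = 105100 s = 29.20 h.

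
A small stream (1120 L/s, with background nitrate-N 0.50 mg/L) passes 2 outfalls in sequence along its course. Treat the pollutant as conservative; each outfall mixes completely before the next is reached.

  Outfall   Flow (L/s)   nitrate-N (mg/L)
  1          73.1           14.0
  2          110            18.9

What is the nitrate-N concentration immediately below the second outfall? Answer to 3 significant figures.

2.81 mg/L

Below outfall 1: Q → 1193 L/s, C = (1120·0.5000 + 73.10·14.00)/1193 = 1.327 mg/L.
Below outfall 2: Q → 1303 L/s, C = (1193·1.327 + 110.0·18.90)/1303 = 2.811 mg/L.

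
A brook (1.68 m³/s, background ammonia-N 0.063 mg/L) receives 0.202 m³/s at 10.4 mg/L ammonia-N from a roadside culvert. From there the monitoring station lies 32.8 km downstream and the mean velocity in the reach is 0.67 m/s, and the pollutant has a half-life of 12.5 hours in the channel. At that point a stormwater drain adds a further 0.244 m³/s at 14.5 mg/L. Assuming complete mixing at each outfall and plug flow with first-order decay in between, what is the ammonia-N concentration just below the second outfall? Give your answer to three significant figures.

2.15 mg/L

After mixing, C = (1.680·0.06300 + 0.2020·10.40) / 1.882 = 2.207/1.882 = 1.172 mg/L; combined flow 1.882 m³/s.
Travel time t = 32.8·1000 / 0.67 = 48960 s = 13.60 h.
Half-life 12.5 h → k = ln 2 / 12.5 = 0.05545 h⁻¹ = 1.331 d⁻¹.
Decay over the reach: 1.172·exp(−kt) = 1.172·0.4704 = 0.5516 mg/L.
At the second outfall, C = (1.882·0.5516 + 0.2440·14.50) / (1.882 + 0.2440) = 2.152 mg/L.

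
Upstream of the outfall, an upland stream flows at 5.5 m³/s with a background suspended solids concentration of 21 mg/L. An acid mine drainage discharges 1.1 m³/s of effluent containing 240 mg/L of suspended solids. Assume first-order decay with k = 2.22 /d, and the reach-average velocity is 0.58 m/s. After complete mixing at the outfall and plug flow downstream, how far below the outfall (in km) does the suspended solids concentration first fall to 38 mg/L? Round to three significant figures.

9.35 km

Mass balance: C = (5.500·21.00 + 1.100·240.0) / 6.600 = 379.5/6.600 = 57.50 mg/L.
Set 57.50·exp(−k·t) = 38 → t = ln(57.50/38)/k = 16120 s = 4.478 h.
Distance = v·t = 0.58·16120 = 9350 m = 9.350 km.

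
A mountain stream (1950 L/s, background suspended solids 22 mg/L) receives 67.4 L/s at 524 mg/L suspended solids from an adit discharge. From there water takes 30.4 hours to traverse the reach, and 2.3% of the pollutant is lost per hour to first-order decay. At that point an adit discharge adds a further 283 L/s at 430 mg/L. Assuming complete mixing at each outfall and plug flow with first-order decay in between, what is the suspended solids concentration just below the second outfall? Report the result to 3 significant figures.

After mixing, C = (1950·22.00 + 67.40·524.0) / 2017 = 78220/2017 = 38.77 mg/L; combined flow 2017 L/s.
2.3%/h lost → k = −ln(1 − 0.023) = 0.02327 h⁻¹.
After decay, C = 38.77 × e^(−kt) = 38.77 × 0.4929 = 19.11 mg/L.
Second outfall: C = (2017·19.11 + 283.0·430.0)/2300 = 69.66 mg/L.

69.7 mg/L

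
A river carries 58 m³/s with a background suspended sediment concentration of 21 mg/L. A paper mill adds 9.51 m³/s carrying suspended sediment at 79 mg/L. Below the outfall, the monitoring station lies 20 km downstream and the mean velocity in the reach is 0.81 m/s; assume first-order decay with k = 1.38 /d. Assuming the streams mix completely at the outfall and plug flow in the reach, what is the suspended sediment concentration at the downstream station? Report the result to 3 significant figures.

19.7 mg/L

Mass balance: C = (58.00·21.00 + 9.510·79.00) / 67.51 = 1969/67.51 = 29.17 mg/L.
Travel time t = 20·1000 / 0.81 = 24690 s = 6.859 h.
Decay over the reach: 29.17·exp(−kt) = 29.17·0.6741 = 19.66 mg/L.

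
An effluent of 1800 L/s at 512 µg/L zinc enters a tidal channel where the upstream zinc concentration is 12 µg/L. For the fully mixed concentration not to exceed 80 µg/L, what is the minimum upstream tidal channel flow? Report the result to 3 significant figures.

11400 L/s

Set C_mix = 80: (Q·12.00 + 1800·512.0) / (Q + 1800) = 80
→ Q = 1800·(512.0 − 80)/(80 − 12.00) = 11440 L/s.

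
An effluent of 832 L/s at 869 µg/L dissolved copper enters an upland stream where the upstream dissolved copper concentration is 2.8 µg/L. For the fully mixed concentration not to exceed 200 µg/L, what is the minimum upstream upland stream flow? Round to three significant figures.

2820 L/s

Set C_mix = 200: (Q·2.800 + 832.0·869.0) / (Q + 832.0) = 200
→ Q = 832.0·(869.0 − 200)/(200 − 2.800) = 2823 L/s.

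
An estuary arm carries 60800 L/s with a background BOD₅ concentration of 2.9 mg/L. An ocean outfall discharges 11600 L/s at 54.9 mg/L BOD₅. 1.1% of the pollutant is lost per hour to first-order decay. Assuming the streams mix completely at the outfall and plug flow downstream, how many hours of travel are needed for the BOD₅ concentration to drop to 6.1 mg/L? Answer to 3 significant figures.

Mass balance: C = (60800·2.900 + 11600·54.90) / 72400 = 813200/72400 = 11.23 mg/L.
1.1%/h lost → k = −ln(1 − 0.011) = 0.01106 h⁻¹.
11.23·exp(−k·t) = 6.1 → t = ln(11.23/6.1)/k = 198700 s = 55.19 h.

55.2 h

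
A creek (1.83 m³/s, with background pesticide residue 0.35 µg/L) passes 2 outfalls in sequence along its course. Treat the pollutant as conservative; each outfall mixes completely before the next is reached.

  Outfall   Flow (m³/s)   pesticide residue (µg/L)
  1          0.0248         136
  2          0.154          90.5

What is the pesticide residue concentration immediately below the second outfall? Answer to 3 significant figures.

Outfall 1: combined Q = 1.855 m³/s; C = (1.830·0.3500 + 0.02480·136.0)/1.855 = 2.164 µg/L.
Outfall 2: combined Q = 2.009 m³/s; C = (1.855·2.164 + 0.1540·90.50)/2.009 = 8.936 µg/L.

8.94 µg/L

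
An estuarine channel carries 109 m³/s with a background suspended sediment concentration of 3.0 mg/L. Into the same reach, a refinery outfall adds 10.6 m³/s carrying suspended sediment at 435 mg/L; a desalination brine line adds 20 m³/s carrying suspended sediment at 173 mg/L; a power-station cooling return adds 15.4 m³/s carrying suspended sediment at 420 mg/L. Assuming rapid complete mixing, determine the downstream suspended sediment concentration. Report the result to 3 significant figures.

95.9 mg/L

Mass balance: C = (109.0·3.000 + 10.60·435.0 + 20.00·173.0 + 15.40·420.0) / 155.0 = 14870/155.0 = 95.91 mg/L.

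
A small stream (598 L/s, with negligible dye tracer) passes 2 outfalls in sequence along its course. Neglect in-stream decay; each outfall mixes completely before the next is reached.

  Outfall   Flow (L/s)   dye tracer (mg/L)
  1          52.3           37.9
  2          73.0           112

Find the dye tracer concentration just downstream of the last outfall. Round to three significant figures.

Below outfall 1: Q → 650.3 L/s, C = (598.0·0 + 52.30·37.90)/650.3 = 3.048 mg/L.
Below outfall 2: Q → 723.3 L/s, C = (650.3·3.048 + 73.00·112.0)/723.3 = 14.04 mg/L.

14.0 mg/L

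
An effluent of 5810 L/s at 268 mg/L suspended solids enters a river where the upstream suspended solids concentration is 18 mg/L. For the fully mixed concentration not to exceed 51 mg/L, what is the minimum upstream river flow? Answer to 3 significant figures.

Set C_mix = 51: (Q·18.00 + 5810·268.0) / (Q + 5810) = 51
→ Q = 5810·(268.0 − 51)/(51 − 18.00) = 38210 L/s.

38200 L/s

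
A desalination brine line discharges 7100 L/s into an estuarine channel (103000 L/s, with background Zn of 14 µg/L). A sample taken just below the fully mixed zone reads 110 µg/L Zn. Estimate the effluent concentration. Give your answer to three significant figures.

1500 µg/L

Mass balance: 103000·14.00 + 7100·Cₑ = 110100·110.0
→ Cₑ = (110100·110.0 − 103000·14.00) / 7100 = 1503 µg/L.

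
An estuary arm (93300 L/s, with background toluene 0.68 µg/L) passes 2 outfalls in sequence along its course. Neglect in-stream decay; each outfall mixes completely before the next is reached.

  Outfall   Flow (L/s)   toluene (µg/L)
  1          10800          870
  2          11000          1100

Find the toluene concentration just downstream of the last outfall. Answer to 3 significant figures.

Below outfall 1: Q → 104100 L/s, C = (93300·0.6800 + 10800·870.0)/104100 = 90.87 µg/L.
Below outfall 2: Q → 115100 L/s, C = (104100·90.87 + 11000·1100)/115100 = 187.3 µg/L.

187 µg/L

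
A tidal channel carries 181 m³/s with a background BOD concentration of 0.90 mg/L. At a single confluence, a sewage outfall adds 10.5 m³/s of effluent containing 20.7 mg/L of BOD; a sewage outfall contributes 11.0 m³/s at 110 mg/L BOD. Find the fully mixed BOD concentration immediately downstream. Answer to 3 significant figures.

7.85 mg/L

Conservation of mass: C = (181.0·0.9000 + 10.50·20.70 + 11.00·110.0) / 202.5 = 1590/202.5 = 7.853 mg/L.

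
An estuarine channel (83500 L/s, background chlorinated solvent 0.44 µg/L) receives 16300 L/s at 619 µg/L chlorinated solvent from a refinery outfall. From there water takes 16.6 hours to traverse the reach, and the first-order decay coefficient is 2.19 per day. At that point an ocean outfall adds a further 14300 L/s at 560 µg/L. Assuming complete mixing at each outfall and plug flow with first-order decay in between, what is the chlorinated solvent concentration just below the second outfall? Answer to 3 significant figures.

Mass balance: C = (83500·0.4400 + 16300·619.0) / 99800 = 10130000/99800 = 101.5 µg/L; combined flow 99800 L/s.
Decay over the reach: 101.5·exp(−kt) = 101.5·0.2199 = 22.31 µg/L.
Second outfall: C = (99800·22.31 + 14300·560.0)/114100 = 89.70 µg/L.

89.7 µg/L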